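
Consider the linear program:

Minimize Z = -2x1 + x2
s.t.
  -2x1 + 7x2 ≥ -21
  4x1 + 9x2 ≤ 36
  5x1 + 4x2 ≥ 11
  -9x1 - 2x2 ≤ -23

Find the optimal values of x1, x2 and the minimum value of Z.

The optimum lies where -2x1 + 7x2 = -21 and 4x1 + 9x2 = 36.
Solving simultaneously gives x1 = 441/46, x2 = -6/23.

x1 = 441/46, x2 = -6/23, minimum Z = -447/23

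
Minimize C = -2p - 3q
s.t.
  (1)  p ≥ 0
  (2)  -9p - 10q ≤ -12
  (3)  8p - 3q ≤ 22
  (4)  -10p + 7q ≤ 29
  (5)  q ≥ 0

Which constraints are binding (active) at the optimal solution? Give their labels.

(3) and (4)

Corner points and C = -2p - 3q:
  (0, 6/5) → C = -18/5
  (0, 29/7) → C = -87/7
  (4/3, 0) → C = -8/3
  (241/26, 226/13) → C = -919/13
  (11/4, 0) → C = -11/2

The minimum is at (241/26, 226/13). Substituting into each constraint, equality holds for (3) and (4); the remaining constraints have slack.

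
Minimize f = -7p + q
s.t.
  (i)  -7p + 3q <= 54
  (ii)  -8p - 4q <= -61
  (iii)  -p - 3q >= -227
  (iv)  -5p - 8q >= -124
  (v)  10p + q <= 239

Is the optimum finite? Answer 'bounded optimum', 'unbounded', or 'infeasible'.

Corner points and f = -7p + q:
  (-2/11, 687/44) → f = 743/44
  (895/32, -651/16) → f = -7567/32
  (596/25, 3/5) → f = -4157/25
The feasible region has finitely many vertices and no improving ray; the minimum is -7567/32 at (895/32, -651/16).

bounded optimum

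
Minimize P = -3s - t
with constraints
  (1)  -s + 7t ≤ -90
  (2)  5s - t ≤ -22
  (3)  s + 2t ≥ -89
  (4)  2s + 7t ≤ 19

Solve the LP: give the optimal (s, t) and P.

s = -122/17, t = -236/17, minimum P = 602/17

Extreme points and P = -3s - t:
  (-122/17, -236/17) → P = 602/17
  (-443/9, -179/9) → P = 1508/9
  (-133/11, -423/11) → P = 822/11

The binding constraints are -s + 7t = -90 and 5s - t = -22.
Solving simultaneously gives s = -122/17, t = -236/17.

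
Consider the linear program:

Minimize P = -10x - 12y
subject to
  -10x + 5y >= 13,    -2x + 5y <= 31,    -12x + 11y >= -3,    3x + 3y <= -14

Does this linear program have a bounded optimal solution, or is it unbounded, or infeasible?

Feasible corners and P = -10x - 12y:
  (-79/25, -93/25) → P = 1906/25
  (-109/45, -101/45) → P = 2302/45
  (-163/21, 65/21) → P = 850/21
The feasible region has finitely many vertices and no improving ray; the minimum is 850/21 at (-163/21, 65/21).

bounded optimum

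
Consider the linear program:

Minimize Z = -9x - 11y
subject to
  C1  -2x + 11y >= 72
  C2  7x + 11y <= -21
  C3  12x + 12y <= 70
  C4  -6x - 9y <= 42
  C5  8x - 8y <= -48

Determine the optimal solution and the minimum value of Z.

x = -31/3, y = 14/3, minimum Z = 125/3

The binding constraints are -2x + 11y = 72 and 7x + 11y = -21.
Solving simultaneously gives x = -31/3, y = 14/3.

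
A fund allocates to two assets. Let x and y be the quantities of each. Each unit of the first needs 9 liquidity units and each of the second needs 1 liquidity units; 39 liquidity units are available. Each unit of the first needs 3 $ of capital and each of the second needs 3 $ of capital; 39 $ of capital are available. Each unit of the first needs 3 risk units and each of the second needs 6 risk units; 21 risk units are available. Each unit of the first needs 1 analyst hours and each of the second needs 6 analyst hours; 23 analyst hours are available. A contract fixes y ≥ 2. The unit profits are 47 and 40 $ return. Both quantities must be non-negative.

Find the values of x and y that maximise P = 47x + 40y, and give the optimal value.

x = 3, y = 2, maximum P = 221

At the optimal vertex, 3x + 6y = 21 and y = 2.
Solving simultaneously gives x = 3, y = 2.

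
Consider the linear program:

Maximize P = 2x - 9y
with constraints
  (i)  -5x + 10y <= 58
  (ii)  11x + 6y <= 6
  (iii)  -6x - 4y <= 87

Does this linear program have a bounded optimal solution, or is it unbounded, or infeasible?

Feasible corners and P = 2x - 9y:
  (-72/35, 167/35) → P = -1647/35
  (-551/40, -87/80) → P = -1421/80
  (273/4, -993/8) → P = 10029/8
The feasible region has finitely many vertices and no improving ray; the maximum is 10029/8 at (273/4, -993/8).

bounded optimum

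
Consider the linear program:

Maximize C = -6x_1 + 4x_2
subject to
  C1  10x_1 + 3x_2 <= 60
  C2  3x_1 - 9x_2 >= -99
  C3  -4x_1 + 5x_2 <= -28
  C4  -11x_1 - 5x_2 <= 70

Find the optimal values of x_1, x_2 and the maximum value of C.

The optimum lies where -4x_1 + 5x_2 = -28 and -11x_1 - 5x_2 = 70.
Solving simultaneously gives x_1 = -14/5, x_2 = -196/25.

x_1 = -14/5, x_2 = -196/25, maximum C = -364/25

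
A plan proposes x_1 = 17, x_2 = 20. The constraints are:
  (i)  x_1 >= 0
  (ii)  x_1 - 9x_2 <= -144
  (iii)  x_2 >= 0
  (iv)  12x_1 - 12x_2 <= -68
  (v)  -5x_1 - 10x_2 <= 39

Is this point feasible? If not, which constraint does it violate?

not feasible — violates (iv)

Constraint (iv): 12x_1 - 12x_2 = -36, which is not ≤ -68. All other constraints are satisfied.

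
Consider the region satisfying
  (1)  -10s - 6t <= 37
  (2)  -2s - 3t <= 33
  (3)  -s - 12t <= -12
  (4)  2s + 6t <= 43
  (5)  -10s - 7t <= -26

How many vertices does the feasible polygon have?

3

Intersecting each pair of boundary lines and keeping only the points that satisfy every inequality leaves:
  (74/3, -19/18)
  (228/113, 94/113)
  (-145/46, 189/23)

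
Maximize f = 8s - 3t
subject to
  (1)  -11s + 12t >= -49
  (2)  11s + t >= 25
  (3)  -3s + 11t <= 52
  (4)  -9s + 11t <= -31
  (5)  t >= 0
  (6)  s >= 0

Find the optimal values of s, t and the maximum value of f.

s = 167/13, t = 100/13, maximum f = 1036/13

Vertices and f = 8s - 3t:
  (167/13, 100/13) → f = 1036/13
  (49/11, 0) → f = 392/11
  (31/9, 0) → f = 248/9

The optimum lies where -11s + 12t = -49 and -9s + 11t = -31.
Solving simultaneously gives s = 167/13, t = 100/13.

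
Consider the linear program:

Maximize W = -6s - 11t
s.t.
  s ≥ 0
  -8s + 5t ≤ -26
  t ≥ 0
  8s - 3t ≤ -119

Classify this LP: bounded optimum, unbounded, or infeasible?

The boundaries s = 0 and 8s - 3t = -119 meet at (0, 119/3), but that point violates -8s + 5t ≤ -26. Every candidate vertex is excluded by some other constraint, so the feasible region is empty.

infeasible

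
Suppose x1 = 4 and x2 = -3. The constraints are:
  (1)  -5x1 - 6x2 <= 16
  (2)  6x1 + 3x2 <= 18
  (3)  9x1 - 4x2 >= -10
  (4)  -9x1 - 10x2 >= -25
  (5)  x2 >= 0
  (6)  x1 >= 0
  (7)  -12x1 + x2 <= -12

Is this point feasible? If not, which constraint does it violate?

Constraint (5): x2 = -3, which is not ≥ 0. All other constraints are satisfied.

not feasible — violates (5)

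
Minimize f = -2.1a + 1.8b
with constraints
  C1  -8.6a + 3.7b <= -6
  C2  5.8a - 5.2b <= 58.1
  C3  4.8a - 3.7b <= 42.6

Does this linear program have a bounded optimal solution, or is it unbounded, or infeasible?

bounded optimum

Vertices and f = -2.1a + 1.8b:
  (-18377/2326, -23243/1163) → f = -450831/23260
  (131/70, -318/35) → f = -14199/700
The feasible region has finitely many vertices and no improving ray; the minimum is -14199/700 at (131/70, -318/35).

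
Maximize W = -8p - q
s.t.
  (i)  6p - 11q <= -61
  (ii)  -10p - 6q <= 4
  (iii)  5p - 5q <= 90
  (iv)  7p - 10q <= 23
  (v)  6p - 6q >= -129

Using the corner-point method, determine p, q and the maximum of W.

The feasible region is unbounded (it extends along (1, 1)), but W strictly decreases along every unbounded feasible direction, so there is no improving ray and the maximum is attained at a vertex.

p = -133/16, q = 211/16, maximum W = 853/16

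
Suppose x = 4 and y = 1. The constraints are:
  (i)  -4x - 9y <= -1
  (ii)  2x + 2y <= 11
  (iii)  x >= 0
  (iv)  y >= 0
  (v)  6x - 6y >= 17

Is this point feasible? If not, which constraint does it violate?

(i): -25 ≤ -1 ✓
(ii): 10 ≤ 11 ✓
(iii): 4 ≥ 0 ✓
(iv): 1 ≥ 0 ✓
(v): 18 ≥ 17 ✓

feasible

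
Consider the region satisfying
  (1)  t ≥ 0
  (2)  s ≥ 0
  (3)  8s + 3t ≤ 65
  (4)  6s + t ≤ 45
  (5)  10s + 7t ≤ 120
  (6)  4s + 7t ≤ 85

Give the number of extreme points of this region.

Pairwise boundary intersections that survive every other constraint:
  (0, 0)
  (15/2, 0)
  (0, 85/7)
  (7, 3)
  (50/11, 105/11)

5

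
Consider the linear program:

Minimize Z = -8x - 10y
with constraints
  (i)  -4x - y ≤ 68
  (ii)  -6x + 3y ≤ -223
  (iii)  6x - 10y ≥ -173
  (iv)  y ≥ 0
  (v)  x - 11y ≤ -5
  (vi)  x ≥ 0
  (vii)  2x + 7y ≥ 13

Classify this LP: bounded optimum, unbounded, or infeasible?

unbounded

From the feasible point (2749/42, 396/7), moving in the direction (11, 1) keeps every constraint satisfied while Z decreases without bound.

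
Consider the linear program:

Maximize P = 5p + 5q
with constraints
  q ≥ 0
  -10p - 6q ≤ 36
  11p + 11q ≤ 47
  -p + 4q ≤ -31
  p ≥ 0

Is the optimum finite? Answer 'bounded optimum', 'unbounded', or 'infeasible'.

The boundaries q = 0 and 11p + 11q = 47 meet at (47/11, 0), but that point violates -p + 4q ≤ -31. Every candidate vertex is excluded by some other constraint, so the feasible region is empty.

infeasible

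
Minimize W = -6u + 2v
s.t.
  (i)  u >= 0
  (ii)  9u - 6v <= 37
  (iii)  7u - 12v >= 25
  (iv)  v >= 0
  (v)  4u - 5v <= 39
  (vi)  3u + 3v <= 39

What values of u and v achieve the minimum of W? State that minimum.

u = 49/11, v = 17/33, minimum W = -848/33

Extreme points and W = -6u + 2v:
  (49/11, 17/33) → W = -848/33
  (37/9, 0) → W = -74/3
  (25/7, 0) → W = -150/7

The binding constraints are 9u - 6v = 37 and 7u - 12v = 25.
Solving simultaneously gives u = 49/11, v = 17/33.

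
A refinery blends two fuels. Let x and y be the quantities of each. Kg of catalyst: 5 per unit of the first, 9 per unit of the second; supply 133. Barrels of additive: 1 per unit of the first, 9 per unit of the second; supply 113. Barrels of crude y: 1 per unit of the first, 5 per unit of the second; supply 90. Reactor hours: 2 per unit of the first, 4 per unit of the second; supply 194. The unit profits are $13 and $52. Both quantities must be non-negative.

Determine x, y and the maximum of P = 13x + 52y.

x = 5, y = 12, maximum P = 689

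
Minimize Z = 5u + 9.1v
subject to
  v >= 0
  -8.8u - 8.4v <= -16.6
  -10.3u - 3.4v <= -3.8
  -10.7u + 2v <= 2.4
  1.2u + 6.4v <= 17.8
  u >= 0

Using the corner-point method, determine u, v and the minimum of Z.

Vertices and Z = 5u + 9.1v:
  (83/44, 0) → Z = 415/44
  (89/6, 0) → Z = 445/6
  (326/2687, 9937/5374) → Z = 936867/53740
  (253/886, 9667/3544) → Z = 930297/35440

u = 83/44, v = 0, minimum Z = 415/44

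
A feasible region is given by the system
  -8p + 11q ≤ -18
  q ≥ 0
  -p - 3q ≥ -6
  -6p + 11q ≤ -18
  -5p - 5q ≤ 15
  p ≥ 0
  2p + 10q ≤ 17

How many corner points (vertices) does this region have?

Of the 21 pairwise boundary intersections, those satisfying every inequality are:
  (6, 0)
  (3, 0)
  (120/29, 18/29)

3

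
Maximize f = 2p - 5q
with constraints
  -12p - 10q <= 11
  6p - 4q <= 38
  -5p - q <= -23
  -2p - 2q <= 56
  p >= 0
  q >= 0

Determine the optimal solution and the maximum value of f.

p = 19/3, q = 0, maximum f = 38/3

The feasible region is unbounded (it extends along (0, 1), (2, 3)), but f strictly decreases along every unbounded feasible direction, so there is no improving ray and the maximum is attained at a vertex.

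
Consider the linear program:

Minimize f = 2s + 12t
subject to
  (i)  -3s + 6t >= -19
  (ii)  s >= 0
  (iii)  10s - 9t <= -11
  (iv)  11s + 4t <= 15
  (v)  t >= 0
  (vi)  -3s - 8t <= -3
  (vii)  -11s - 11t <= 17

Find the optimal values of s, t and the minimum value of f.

Corner points and f = 2s + 12t:
  (0, 11/9) → f = 44/3
  (0, 15/4) → f = 45
  (91/139, 271/139) → f = 3434/139

The optimum lies where s = 0 and 10s - 9t = -11.
Solving simultaneously gives s = 0, t = 11/9.

s = 0, t = 11/9, minimum f = 44/3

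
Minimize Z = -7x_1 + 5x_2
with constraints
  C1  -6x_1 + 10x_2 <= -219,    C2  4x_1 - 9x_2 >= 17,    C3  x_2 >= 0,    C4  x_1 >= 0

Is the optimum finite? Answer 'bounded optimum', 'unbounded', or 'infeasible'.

From the feasible point (1801/14, 387/7), moving in the direction (1, 0) keeps every constraint satisfied while Z decreases without bound.

unbounded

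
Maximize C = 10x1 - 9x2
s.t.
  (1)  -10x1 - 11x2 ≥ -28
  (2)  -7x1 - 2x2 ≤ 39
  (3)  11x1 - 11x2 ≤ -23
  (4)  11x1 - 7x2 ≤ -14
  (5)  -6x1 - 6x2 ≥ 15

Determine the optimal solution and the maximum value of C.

x1 = -101/44, x2 = -9/44, maximum C = -929/44

Extreme points and C = 10x1 - 9x2:
  (-475/99, -268/99) → C = -2338/99
  (-34/5, 43/10) → C = -1067/10
  (-101/44, -9/44) → C = -929/44

The binding constraints are 11x1 - 11x2 = -23 and -6x1 - 6x2 = 15.
Solving simultaneously gives x1 = -101/44, x2 = -9/44.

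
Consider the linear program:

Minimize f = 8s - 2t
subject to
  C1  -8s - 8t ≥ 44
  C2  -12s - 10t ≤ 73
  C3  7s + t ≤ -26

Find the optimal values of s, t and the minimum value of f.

s = -9, t = 7/2, minimum f = -79

Corner points and f = 8s - 2t:
  (-9, 7/2) → f = -79
  (-41/12, -25/12) → f = -139/6
  (-187/58, -199/58) → f = -549/29

The optimum lies where -8s - 8t = 44 and -12s - 10t = 73.
Solving simultaneously gives s = -9, t = 7/2.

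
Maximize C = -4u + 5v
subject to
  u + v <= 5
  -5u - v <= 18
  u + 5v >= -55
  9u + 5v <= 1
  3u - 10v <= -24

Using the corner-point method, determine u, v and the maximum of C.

Feasible corners and C = -4u + 5v:
  (-91/16, 167/16) → C = 1199/16
  (-204/53, 66/53) → C = 1146/53
  (-22/21, 73/35) → C = 307/21

u = -91/16, v = 167/16, maximum C = 1199/16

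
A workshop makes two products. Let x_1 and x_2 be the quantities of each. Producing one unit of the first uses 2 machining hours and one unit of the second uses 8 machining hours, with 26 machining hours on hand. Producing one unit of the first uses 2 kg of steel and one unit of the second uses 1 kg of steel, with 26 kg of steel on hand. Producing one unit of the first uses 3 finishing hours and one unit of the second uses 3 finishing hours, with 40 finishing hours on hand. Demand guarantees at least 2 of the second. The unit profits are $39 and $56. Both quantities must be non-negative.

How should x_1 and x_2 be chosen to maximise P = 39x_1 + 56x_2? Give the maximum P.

x_1 = 5, x_2 = 2, maximum P = 307

Feasible corners and P = 39x_1 + 56x_2:
  (0, 13/4) → P = 182
  (0, 2) → P = 112
  (5, 2) → P = 307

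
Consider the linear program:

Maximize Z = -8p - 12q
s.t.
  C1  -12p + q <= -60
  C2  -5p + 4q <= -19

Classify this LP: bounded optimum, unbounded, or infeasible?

unbounded

From the feasible point (221/43, 72/43), moving in the direction (-1, -12) keeps every constraint satisfied while Z increases without bound.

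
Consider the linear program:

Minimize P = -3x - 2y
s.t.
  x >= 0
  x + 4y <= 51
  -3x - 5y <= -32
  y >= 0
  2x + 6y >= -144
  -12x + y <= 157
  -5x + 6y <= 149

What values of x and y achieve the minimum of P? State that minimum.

Vertices and P = -3x - 2y:
  (0, 51/4) → P = -51/2
  (0, 32/5) → P = -64/5
  (51, 0) → P = -153
  (32/3, 0) → P = -32

x = 51, y = 0, minimum P = -153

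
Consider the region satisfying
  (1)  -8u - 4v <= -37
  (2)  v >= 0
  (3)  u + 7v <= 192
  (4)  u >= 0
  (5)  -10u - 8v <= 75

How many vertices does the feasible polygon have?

Pairwise boundary intersections that survive every other constraint:
  (37/8, 0)
  (0, 37/4)
  (192, 0)
  (0, 192/7)

4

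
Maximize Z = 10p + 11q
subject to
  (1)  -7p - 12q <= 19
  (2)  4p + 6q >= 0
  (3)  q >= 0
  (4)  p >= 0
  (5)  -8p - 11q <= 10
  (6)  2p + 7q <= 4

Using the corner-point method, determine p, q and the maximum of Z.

p = 2, q = 0, maximum Z = 20

Vertices and Z = 10p + 11q:
  (0, 0) → Z = 0
  (2, 0) → Z = 20
  (0, 4/7) → Z = 44/7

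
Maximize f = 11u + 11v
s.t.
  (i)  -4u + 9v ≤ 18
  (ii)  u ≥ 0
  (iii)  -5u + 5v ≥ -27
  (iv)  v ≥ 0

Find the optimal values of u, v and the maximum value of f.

u = 333/25, v = 198/25, maximum f = 5841/25

Feasible corners and f = 11u + 11v:
  (0, 2) → f = 22
  (333/25, 198/25) → f = 5841/25
  (0, 0) → f = 0
  (27/5, 0) → f = 297/5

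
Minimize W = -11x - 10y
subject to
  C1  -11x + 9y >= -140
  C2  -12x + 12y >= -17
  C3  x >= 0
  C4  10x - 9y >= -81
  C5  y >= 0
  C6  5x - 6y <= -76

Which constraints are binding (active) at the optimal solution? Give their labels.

Vertices and W = -11x - 10y:
  (221, 2291/9) → W = -44789/9
  (508/7, 512/7) → W = -10708/7
  (66/5, 71/3) → W = -5728/15

The minimum is at (221, 2291/9). Substituting into each constraint, equality holds for C1 and C4; the remaining constraints have slack.

C1 and C4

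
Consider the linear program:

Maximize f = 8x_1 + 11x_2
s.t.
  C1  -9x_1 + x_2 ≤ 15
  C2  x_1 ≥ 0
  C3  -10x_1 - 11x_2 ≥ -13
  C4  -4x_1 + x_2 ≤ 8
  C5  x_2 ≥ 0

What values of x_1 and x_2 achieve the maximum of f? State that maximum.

Corner points and f = 8x_1 + 11x_2:
  (0, 13/11) → f = 13
  (0, 0) → f = 0
  (13/10, 0) → f = 52/5

x_1 = 0, x_2 = 13/11, maximum f = 13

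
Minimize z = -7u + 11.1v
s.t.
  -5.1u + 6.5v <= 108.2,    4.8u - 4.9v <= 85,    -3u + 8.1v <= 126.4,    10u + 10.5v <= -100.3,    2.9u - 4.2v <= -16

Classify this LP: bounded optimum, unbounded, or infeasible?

bounded optimum

Feasible corners and z = -7u + 11.1v:
  (-35761/2371, 57047/11855) → z = 18848567/118550
  (-35044/257, -23218/257) → z = -62059/1285
  (-122/15, -569/315) → z = 12909/350
The feasible region has finitely many vertices and no improving ray; the minimum is -62059/1285 at (-35044/257, -23218/257).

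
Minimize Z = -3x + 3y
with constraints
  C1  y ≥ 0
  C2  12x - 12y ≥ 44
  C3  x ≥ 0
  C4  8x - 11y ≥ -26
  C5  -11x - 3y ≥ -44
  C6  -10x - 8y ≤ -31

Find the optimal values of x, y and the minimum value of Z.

Corner points and Z = -3x + 3y:
  (11/3, 0) → Z = -11
  (4, 0) → Z = -12
  (55/14, 11/42) → Z = -11

At the optimal vertex, y = 0 and -11x - 3y = -44.
Solving simultaneously gives x = 4, y = 0.

x = 4, y = 0, minimum Z = -12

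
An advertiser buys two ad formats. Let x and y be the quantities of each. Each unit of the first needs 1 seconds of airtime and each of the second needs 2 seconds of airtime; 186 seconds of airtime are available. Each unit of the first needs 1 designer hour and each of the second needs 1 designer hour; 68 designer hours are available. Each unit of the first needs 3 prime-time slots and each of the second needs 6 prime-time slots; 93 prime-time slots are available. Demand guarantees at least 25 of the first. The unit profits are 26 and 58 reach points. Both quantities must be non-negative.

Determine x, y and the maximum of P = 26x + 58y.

Corner points and P = 26x + 58y:
  (31, 0) → P = 806
  (25, 0) → P = 650
  (25, 3) → P = 824

x = 25, y = 3, maximum P = 824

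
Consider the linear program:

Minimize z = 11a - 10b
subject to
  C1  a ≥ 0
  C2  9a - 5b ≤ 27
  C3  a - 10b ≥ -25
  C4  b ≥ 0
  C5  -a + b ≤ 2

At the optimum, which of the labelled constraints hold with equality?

Feasible corners and z = 11a - 10b:
  (0, 0) → z = 0
  (0, 2) → z = -20
  (79/17, 252/85) → z = 365/17
  (3, 0) → z = 33
  (5/9, 23/9) → z = -175/9

The minimum is at (0, 2). Substituting into each constraint, equality holds for C1 and C5; the remaining constraints have slack.

C1 and C5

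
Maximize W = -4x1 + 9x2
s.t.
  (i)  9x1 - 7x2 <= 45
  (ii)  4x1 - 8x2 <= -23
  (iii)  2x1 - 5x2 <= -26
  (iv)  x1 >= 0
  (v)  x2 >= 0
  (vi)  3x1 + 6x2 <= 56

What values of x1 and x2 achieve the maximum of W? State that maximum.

Extreme points and W = -4x1 + 9x2:
  (0, 26/5) → W = 234/5
  (124/27, 190/27) → W = 1214/27
  (0, 28/3) → W = 84

At the optimal vertex, x1 = 0 and 3x1 + 6x2 = 56.
Solving simultaneously gives x1 = 0, x2 = 28/3.

x1 = 0, x2 = 28/3, maximum W = 84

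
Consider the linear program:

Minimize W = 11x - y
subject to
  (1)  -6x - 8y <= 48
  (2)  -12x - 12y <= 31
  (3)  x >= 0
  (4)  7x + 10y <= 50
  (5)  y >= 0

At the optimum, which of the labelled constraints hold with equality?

Vertices and W = 11x - y:
  (0, 5) → W = -5
  (0, 0) → W = 0
  (50/7, 0) → W = 550/7

The minimum is at (0, 5). Substituting into each constraint, equality holds for (3) and (4); the remaining constraints have slack.

(3) and (4)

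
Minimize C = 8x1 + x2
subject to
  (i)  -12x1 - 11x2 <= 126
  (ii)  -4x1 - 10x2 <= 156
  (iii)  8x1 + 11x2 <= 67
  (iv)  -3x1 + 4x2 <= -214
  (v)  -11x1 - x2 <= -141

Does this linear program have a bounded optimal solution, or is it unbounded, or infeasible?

Extreme points and C = 8x1 + x2:
  (1193/18, -379/9) → C = 4393/9
  (758/23, -662/23) → C = 5402/23
  (2622/65, -1511/65) → C = 3893/13
The feasible region has finitely many vertices and no improving ray; the minimum is 5402/23 at (758/23, -662/23).

bounded optimum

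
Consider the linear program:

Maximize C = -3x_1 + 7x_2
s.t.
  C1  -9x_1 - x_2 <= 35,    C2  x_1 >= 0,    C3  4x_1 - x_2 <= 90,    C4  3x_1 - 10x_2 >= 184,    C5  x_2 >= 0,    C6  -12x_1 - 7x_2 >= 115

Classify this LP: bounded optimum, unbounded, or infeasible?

The boundaries -9x_1 - x_2 = 35 and x_1 = 0 meet at (0, -35), but that point violates x_2 ≥ 0. Every candidate vertex is excluded by some other constraint, so the feasible region is empty.

infeasible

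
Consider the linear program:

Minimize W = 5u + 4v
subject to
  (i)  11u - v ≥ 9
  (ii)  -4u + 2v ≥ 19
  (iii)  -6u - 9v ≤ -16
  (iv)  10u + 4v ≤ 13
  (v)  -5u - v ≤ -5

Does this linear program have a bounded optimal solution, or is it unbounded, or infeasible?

The boundaries 11u - v = 9 and -4u + 2v = 19 meet at (37/18, 245/18), but that point violates 10u + 4v ≤ 13. Every candidate vertex is excluded by some other constraint, so the feasible region is empty.

infeasible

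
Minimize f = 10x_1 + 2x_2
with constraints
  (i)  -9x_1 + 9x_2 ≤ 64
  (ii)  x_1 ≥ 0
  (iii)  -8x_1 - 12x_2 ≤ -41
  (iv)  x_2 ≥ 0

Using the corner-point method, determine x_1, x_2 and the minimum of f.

x_1 = 0, x_2 = 41/12, minimum f = 41/6

Vertices and f = 10x_1 + 2x_2:
  (0, 64/9) → f = 128/9
  (0, 41/12) → f = 41/6
  (41/8, 0) → f = 205/4
The feasible region is unbounded (it extends along (1, 1), (1, 0)), but f strictly increases along every unbounded feasible direction, so there is no improving ray and the minimum is attained at a vertex.

The optimum lies where x_1 = 0 and -8x_1 - 12x_2 = -41.
Solving simultaneously gives x_1 = 0, x_2 = 41/12.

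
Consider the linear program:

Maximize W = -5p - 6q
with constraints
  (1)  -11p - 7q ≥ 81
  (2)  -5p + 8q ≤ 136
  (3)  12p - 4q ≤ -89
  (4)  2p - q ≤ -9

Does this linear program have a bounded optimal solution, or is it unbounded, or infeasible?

From the feasible point (-1600/123, 1091/123), moving in the direction (-1, -2) keeps every constraint satisfied while W increases without bound.

unbounded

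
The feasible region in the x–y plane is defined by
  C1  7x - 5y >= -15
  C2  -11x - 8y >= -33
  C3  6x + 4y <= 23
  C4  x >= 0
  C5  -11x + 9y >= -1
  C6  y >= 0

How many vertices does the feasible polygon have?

5

Of the 15 pairwise boundary intersections, those satisfying every inequality are:
  (15/37, 132/37)
  (0, 3)
  (305/187, 32/17)
  (0, 0)
  (1/11, 0)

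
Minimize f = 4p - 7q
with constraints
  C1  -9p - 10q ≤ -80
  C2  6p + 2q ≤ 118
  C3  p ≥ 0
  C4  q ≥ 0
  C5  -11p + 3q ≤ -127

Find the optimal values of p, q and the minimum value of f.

p = 76/5, q = 67/5, minimum f = -33

Extreme points and f = 4p - 7q:
  (59/3, 0) → f = 236/3
  (76/5, 67/5) → f = -33
  (127/11, 0) → f = 508/11

At the optimal vertex, 6p + 2q = 118 and -11p + 3q = -127.
Solving simultaneously gives p = 76/5, q = 67/5.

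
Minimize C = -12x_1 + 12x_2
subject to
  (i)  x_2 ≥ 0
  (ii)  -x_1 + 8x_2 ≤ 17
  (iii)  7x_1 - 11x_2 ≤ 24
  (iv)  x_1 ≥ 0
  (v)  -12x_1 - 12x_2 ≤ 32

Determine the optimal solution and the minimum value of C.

Corner points and C = -12x_1 + 12x_2:
  (24/7, 0) → C = -288/7
  (0, 0) → C = 0
  (379/45, 143/45) → C = -944/15
  (0, 17/8) → C = 51/2

The binding constraints are -x_1 + 8x_2 = 17 and 7x_1 - 11x_2 = 24.
Solving simultaneously gives x_1 = 379/45, x_2 = 143/45.

x_1 = 379/45, x_2 = 143/45, minimum C = -944/15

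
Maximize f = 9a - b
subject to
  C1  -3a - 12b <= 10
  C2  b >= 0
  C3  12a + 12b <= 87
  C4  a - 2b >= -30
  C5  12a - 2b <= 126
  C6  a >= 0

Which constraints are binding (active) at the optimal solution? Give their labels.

C2 and C3

Extreme points and f = 9a - b:
  (29/4, 0) → f = 261/4
  (0, 0) → f = 0
  (0, 29/4) → f = -29/4

The maximum is at (29/4, 0). Substituting into each constraint, equality holds for C2 and C3; the remaining constraints have slack.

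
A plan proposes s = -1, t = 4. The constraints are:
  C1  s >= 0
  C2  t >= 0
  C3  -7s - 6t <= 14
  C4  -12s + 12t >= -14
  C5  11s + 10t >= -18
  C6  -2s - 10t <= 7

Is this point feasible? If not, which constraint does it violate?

not feasible — violates C1

Constraint C1: s = -1, which is not ≥ 0. All other constraints are satisfied.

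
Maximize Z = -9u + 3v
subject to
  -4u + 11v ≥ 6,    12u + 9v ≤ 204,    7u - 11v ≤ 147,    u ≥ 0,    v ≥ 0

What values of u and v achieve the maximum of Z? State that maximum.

u = 0, v = 68/3, maximum Z = 68

Vertices and Z = -9u + 3v:
  (365/28, 37/7) → Z = -2841/28
  (0, 6/11) → Z = 18/11
  (0, 68/3) → Z = 68

The optimum lies where 12u + 9v = 204 and u = 0.
Solving simultaneously gives u = 0, v = 68/3.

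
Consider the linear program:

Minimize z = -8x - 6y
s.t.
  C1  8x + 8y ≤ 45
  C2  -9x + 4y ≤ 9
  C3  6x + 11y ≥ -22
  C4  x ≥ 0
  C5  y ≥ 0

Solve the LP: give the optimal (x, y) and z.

Vertices and z = -8x - 6y:
  (27/26, 477/104) → z = -1863/52
  (45/8, 0) → z = -45
  (0, 9/4) → z = -27/2
  (0, 0) → z = 0

The binding constraints are 8x + 8y = 45 and y = 0.
Solving simultaneously gives x = 45/8, y = 0.

x = 45/8, y = 0, minimum z = -45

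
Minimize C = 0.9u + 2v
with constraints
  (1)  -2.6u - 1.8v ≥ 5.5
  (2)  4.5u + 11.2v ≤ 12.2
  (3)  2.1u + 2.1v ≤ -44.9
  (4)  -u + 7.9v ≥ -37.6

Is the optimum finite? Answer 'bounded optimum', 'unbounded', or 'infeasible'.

From the feasible point (-7550/201, 7589/469), moving in the direction (-7.9, -1) keeps every constraint satisfied while C decreases without bound.

unbounded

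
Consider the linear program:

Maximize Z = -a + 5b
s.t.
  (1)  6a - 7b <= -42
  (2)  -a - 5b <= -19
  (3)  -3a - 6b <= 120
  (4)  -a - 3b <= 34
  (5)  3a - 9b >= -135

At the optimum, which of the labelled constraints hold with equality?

Extreme points and Z = -a + 5b:
  (-77/37, 156/37) → Z = 857/37
  (189/11, 228/11) → Z = 951/11
  (-21, 8) → Z = 61

The maximum is at (189/11, 228/11). Substituting into each constraint, equality holds for (1) and (5); the remaining constraints have slack.

(1) and (5)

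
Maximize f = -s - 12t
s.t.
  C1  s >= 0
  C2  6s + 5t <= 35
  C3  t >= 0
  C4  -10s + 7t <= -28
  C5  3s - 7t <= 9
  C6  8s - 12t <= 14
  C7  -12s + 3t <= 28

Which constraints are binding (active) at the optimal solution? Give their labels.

Corner points and f = -s - 12t:
  (385/92, 91/46) → f = -2569/92
  (35/8, 7/4) → f = -203/8
  (119/32, 21/16) → f = -623/32

The maximum is at (119/32, 21/16). Substituting into each constraint, equality holds for C4 and C6; the remaining constraints have slack.

C4 and C6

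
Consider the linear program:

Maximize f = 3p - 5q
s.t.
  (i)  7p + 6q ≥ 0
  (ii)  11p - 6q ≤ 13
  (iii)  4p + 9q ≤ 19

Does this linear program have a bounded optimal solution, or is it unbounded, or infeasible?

bounded optimum

Corner points and f = 3p - 5q:
  (13/18, -91/108) → f = 689/108
  (-38/13, 133/39) → f = -1007/39
  (77/41, 157/123) → f = -92/123
The feasible region has finitely many vertices and no improving ray; the maximum is 689/108 at (13/18, -91/108).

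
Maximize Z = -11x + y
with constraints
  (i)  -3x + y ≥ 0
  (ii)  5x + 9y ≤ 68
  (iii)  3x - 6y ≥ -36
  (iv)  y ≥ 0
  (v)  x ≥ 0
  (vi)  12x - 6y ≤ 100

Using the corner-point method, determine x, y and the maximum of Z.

Corner points and Z = -11x + y:
  (17/8, 51/8) → Z = -17
  (0, 0) → Z = 0
  (28/19, 128/19) → Z = -180/19
  (0, 6) → Z = 6

At the optimal vertex, 3x - 6y = -36 and x = 0.
Solving simultaneously gives x = 0, y = 6.

x = 0, y = 6, maximum Z = 6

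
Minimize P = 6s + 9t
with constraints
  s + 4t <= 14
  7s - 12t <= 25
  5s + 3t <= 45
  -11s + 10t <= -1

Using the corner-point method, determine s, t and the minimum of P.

s = -119/31, t = -134/31, minimum P = -1920/31

Extreme points and P = 6s + 9t:
  (67/10, 73/40) → P = 453/8
  (8/3, 17/6) → P = 83/2
  (-119/31, -134/31) → P = -1920/31

The optimum lies where 7s - 12t = 25 and -11s + 10t = -1.
Solving simultaneously gives s = -119/31, t = -134/31.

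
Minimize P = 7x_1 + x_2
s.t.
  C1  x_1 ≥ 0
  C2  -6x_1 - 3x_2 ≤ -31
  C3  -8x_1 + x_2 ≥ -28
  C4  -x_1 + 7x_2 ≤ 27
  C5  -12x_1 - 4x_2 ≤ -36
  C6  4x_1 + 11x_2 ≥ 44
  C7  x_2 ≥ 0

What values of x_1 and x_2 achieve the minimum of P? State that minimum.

Feasible corners and P = 7x_1 + x_2:
  (23/6, 8/3) → P = 59/2
  (136/45, 193/45) → P = 229/9
  (223/55, 244/55) → P = 361/11

The binding constraints are -6x_1 - 3x_2 = -31 and -x_1 + 7x_2 = 27.
Solving simultaneously gives x_1 = 136/45, x_2 = 193/45.

x_1 = 136/45, x_2 = 193/45, minimum P = 229/9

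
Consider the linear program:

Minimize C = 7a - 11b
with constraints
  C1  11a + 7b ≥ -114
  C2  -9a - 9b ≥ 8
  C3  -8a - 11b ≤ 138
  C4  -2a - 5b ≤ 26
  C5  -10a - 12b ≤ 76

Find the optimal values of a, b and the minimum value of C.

Vertices and C = 7a - 11b:
  (-485/18, 469/18) → C = -4277/9
  (-418/31, 152/31) → C = -4598/31
  (194/27, -218/27) → C = 1252/9
  (-34/13, -54/13) → C = 356/13

a = -485/18, b = 469/18, minimum C = -4277/9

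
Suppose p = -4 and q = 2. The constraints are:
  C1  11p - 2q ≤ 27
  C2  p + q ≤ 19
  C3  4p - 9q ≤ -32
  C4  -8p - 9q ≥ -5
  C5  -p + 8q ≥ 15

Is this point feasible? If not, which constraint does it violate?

feasible

C1: -48 ≤ 27 ✓
C2: -2 ≤ 19 ✓
C3: -34 ≤ -32 ✓
C4: 14 ≥ -5 ✓
C5: 20 ≥ 15 ✓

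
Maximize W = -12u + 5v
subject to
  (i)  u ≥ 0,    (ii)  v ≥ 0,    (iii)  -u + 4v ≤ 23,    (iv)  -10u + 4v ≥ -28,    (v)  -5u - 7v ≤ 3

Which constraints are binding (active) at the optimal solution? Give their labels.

(i) and (iii)

Corner points and W = -12u + 5v:
  (0, 0) → W = 0
  (0, 23/4) → W = 115/4
  (14/5, 0) → W = -168/5
  (17/3, 43/6) → W = -193/6

The maximum is at (0, 23/4). Substituting into each constraint, equality holds for (i) and (iii); the remaining constraints have slack.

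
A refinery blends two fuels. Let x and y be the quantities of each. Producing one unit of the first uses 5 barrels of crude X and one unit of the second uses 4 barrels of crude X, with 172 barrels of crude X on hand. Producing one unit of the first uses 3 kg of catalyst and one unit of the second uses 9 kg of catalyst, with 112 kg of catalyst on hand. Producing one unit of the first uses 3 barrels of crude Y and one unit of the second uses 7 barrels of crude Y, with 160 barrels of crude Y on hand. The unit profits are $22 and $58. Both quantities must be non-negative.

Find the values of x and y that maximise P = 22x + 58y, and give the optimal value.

x = 100/3, y = 4/3, maximum P = 2432/3

Corner points and P = 22x + 58y:
  (0, 0) → P = 0
  (0, 112/9) → P = 6496/9
  (172/5, 0) → P = 3784/5
  (100/3, 4/3) → P = 2432/3

The optimum lies where 5x + 4y = 172 and 3x + 9y = 112.
Solving simultaneously gives x = 100/3, y = 4/3.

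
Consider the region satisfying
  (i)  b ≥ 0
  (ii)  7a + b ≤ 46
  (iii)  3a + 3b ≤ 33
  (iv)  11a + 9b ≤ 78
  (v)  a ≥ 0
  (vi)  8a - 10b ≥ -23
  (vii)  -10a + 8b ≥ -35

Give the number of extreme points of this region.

5

Of the 21 pairwise boundary intersections, those satisfying every inequality are:
  (0, 0)
  (7/2, 0)
  (573/182, 877/182)
  (939/178, 395/178)
  (0, 23/10)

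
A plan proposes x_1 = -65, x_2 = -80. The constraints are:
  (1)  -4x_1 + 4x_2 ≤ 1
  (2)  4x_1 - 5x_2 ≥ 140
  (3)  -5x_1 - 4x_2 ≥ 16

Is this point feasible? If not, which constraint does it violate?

feasible

(1): -60 ≤ 1 ✓
(2): 140 ≥ 140 ✓
(3): 645 ≥ 16 ✓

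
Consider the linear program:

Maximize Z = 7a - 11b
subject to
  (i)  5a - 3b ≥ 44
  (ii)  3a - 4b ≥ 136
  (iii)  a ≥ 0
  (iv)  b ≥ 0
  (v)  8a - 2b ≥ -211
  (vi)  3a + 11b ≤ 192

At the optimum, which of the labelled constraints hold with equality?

Extreme points and Z = 7a - 11b:
  (136/3, 0) → Z = 952/3
  (2264/45, 56/15) → Z = 2800/9
  (64, 0) → Z = 448

The maximum is at (64, 0). Substituting into each constraint, equality holds for (iv) and (vi); the remaining constraints have slack.

(iv) and (vi)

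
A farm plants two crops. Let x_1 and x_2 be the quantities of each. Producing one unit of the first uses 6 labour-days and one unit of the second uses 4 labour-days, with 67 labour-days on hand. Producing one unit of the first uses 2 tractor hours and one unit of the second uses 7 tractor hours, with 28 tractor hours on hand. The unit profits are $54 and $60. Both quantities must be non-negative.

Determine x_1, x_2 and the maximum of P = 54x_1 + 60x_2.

x_1 = 21/2, x_2 = 1, maximum P = 627

Vertices and P = 54x_1 + 60x_2:
  (0, 0) → P = 0
  (0, 4) → P = 240
  (67/6, 0) → P = 603
  (21/2, 1) → P = 627

The optimum lies where 6x_1 + 4x_2 = 67 and 2x_1 + 7x_2 = 28.
Solving simultaneously gives x_1 = 21/2, x_2 = 1.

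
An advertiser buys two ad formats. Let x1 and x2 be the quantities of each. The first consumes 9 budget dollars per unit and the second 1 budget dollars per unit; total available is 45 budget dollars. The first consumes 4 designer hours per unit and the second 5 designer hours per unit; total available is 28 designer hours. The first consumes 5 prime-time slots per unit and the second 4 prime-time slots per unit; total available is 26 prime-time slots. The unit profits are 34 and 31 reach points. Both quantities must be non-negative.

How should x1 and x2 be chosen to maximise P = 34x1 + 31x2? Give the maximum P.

Extreme points and P = 34x1 + 31x2:
  (0, 0) → P = 0
  (0, 28/5) → P = 868/5
  (5, 0) → P = 170
  (154/31, 9/31) → P = 5515/31
  (2, 4) → P = 192

At the optimal vertex, 4x1 + 5x2 = 28 and 5x1 + 4x2 = 26.
Solving simultaneously gives x1 = 2, x2 = 4.

x1 = 2, x2 = 4, maximum P = 192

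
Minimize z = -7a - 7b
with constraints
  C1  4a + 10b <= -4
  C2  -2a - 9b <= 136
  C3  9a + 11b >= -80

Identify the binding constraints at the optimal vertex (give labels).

Extreme points and z = -7a - 7b:
  (331/4, -67/2) → z = -1379/4
  (-378/23, 142/23) → z = 1652/23
  (776/59, -1064/59) → z = 2016/59

The minimum is at (331/4, -67/2). Substituting into each constraint, equality holds for C1 and C2; the remaining constraints have slack.

C1 and C2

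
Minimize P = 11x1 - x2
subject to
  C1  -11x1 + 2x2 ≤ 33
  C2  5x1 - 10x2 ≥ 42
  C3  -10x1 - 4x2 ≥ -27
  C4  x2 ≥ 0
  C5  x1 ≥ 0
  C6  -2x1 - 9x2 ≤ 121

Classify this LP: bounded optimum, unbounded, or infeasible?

infeasible

The boundaries 5x1 - 10x2 = 42 and -10x1 - 4x2 = -27 meet at (73/20, -19/8), but that point violates x2 ≥ 0. Every candidate vertex is excluded by some other constraint, so the feasible region is empty.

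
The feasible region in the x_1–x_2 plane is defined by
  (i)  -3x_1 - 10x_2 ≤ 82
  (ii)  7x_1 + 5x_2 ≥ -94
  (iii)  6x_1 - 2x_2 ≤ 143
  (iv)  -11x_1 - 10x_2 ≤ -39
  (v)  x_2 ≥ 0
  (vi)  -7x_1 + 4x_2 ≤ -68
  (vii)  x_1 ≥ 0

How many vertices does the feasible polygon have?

Pairwise boundary intersections that survive every other constraint:
  (143/6, 0)
  (218/5, 593/10)
  (68/7, 0)

3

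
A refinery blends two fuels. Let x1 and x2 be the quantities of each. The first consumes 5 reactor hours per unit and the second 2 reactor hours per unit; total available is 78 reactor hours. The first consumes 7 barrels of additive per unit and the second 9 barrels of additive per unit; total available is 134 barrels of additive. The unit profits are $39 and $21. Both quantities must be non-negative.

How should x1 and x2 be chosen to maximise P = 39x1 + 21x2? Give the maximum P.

x1 = 14, x2 = 4, maximum P = 630

Extreme points and P = 39x1 + 21x2:
  (0, 0) → P = 0
  (0, 134/9) → P = 938/3
  (78/5, 0) → P = 3042/5
  (14, 4) → P = 630

At the optimal vertex, 5x1 + 2x2 = 78 and 7x1 + 9x2 = 134.
Solving simultaneously gives x1 = 14, x2 = 4.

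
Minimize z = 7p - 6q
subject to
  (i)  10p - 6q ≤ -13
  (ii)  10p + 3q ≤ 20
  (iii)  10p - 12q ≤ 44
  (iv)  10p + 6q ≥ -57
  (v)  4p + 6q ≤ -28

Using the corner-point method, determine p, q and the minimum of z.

Corner points and z = 7p - 6q:
  (-7/2, -11/3) → z = -5/2
  (-41/14, -19/7) → z = -59/14
  (-29/6, -13/9) → z = -151/6

The binding constraints are 10p + 6q = -57 and 4p + 6q = -28.
Solving simultaneously gives p = -29/6, q = -13/9.

p = -29/6, q = -13/9, minimum z = -151/6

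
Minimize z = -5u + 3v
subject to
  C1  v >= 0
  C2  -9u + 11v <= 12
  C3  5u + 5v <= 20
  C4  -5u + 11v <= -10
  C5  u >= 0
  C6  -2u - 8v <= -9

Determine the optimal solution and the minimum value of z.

u = 23/6, v = 1/6, minimum z = -56/3

Extreme points and z = -5u + 3v:
  (27/8, 5/8) → z = -15
  (23/6, 1/6) → z = -56/3
  (179/62, 25/62) → z = -410/31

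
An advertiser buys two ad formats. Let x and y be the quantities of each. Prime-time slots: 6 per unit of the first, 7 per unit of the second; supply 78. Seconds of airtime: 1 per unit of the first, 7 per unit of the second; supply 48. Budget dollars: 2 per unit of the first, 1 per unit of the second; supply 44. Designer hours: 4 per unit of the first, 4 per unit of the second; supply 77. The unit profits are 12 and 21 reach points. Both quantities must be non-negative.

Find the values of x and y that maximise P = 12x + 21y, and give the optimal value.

x = 6, y = 6, maximum P = 198

The optimum lies where 6x + 7y = 78 and x + 7y = 48.
Solving simultaneously gives x = 6, y = 6.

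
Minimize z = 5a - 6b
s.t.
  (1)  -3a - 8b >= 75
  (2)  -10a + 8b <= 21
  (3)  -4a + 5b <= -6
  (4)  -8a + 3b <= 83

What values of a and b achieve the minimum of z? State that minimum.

Corner points and z = 5a - 6b:
  (-327/47, -318/47) → z = 273/47
  (-17/2, -8) → z = 11/2
  (-601/34, -331/17) → z = 967/34
The feasible region is unbounded (it extends along (8, -3), (-3, -8)), but z strictly increases along every unbounded feasible direction, so there is no improving ray and the minimum is attained at a vertex.

The binding constraints are -10a + 8b = 21 and -4a + 5b = -6.
Solving simultaneously gives a = -17/2, b = -8.

a = -17/2, b = -8, minimum z = 11/2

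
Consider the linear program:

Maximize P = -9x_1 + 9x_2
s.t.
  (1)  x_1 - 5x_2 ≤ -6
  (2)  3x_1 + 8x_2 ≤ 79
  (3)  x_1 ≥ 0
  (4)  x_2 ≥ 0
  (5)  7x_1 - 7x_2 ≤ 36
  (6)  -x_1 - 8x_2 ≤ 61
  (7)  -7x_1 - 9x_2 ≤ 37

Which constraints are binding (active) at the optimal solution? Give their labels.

(2) and (3)

Feasible corners and P = -9x_1 + 9x_2:
  (0, 6/5) → P = 54/5
  (111/14, 39/14) → P = -324/7
  (0, 79/8) → P = 711/8
  (841/77, 445/77) → P = -324/7

The maximum is at (0, 79/8). Substituting into each constraint, equality holds for (2) and (3); the remaining constraints have slack.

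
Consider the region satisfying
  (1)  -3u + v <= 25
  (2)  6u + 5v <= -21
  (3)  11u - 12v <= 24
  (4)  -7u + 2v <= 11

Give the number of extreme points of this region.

Of the 6 pairwise boundary intersections, those satisfying every inequality are:
  (-132/127, -375/127)
  (-97/47, -81/47)
  (-90/31, -289/62)

3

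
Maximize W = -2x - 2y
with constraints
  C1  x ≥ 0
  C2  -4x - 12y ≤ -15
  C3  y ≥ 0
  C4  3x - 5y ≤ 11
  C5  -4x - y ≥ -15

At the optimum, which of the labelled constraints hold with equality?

C1 and C2

Extreme points and W = -2x - 2y:
  (0, 5/4) → W = -5/2
  (0, 15) → W = -30
  (207/56, 1/56) → W = -52/7
  (86/23, 1/23) → W = -174/23

The maximum is at (0, 5/4). Substituting into each constraint, equality holds for C1 and C2; the remaining constraints have slack.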